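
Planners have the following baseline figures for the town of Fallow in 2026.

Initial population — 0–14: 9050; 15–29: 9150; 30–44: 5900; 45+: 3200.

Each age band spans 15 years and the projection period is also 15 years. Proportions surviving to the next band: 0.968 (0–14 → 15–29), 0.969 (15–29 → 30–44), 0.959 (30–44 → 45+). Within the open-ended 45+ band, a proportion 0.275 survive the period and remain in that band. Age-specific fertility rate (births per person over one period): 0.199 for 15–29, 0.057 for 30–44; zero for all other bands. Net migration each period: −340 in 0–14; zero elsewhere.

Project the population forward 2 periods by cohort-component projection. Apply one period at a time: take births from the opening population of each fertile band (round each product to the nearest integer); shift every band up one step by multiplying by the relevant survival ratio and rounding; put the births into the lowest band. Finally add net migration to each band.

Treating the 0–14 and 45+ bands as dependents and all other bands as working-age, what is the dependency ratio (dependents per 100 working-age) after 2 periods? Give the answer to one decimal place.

119.1

Period 1.
Births: 9150 × 0.199 = 1821 ; 5900 × 0.057 = 336 → total 2157
15–29: 9050 × 0.968 = 8760
30–44: 9150 × 0.969 = 8866
45+: 5900 × 0.959 + 3200 × 0.275 = 5658 + 880 = 6538
Net migration: 0–14 − 340 → 1817
End of period: [1817, 8760, 8866, 6538]
Period 2.
Births: 8760 × 0.199 = 1743 ; 8866 × 0.057 = 505 → total 2248
15–29: 1817 × 0.968 = 1759
30–44: 8760 × 0.969 = 8488
45+: 8866 × 0.959 + 6538 × 0.275 = 8502 + 1798 = 10300
Net migration: 0–14 − 340 → 1908
End of period: [1908, 1759, 8488, 10300]
Dependents (band 0–14 + band 45+) = 1908 + 10300 = 12208; working-age = 10247; ratio = 12208/10247 × 100 = 119.1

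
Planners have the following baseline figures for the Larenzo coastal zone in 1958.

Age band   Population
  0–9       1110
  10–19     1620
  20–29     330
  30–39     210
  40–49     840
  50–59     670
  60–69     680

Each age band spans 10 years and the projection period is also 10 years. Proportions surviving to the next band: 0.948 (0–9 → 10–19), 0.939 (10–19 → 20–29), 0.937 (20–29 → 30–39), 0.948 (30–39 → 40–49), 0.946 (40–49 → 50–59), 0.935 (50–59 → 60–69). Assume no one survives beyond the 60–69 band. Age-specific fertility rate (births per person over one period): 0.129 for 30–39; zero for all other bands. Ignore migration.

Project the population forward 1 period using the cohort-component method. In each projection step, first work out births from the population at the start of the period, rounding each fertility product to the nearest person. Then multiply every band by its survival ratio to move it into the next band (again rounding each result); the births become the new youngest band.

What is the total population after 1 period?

After projecting period 1:
Births: 210 * 0.129 = 27
10–19: 1110 * 0.948 = 1052
20–29: 1620 * 0.939 = 1521
30–39: 330 * 0.937 = 309
40–49: 210 * 0.948 = 199
50–59: 840 * 0.946 = 795
60–69: 670 * 0.935 = 626
Giving 27 / 1052 / 1521 / 309 / 199 / 795 / 626.
Total after period 1: 27 + 1052 + 1521 + 309 + 199 + 795 + 626 = 4529

4529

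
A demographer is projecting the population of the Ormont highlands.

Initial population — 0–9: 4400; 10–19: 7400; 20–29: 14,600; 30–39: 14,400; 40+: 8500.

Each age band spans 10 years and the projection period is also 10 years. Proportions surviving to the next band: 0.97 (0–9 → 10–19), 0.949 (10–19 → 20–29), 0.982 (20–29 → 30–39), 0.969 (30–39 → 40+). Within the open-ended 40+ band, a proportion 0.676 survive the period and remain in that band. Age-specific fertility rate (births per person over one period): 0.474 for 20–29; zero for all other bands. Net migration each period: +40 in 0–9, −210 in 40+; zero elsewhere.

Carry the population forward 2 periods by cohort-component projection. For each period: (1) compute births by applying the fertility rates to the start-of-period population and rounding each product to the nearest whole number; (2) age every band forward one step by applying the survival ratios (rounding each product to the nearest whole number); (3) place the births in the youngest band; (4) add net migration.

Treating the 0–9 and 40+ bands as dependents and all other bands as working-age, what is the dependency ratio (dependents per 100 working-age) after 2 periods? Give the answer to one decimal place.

170.8

(Bands numbered youngest = 1 to oldest = 5.)
— Period 1 —
Births: 14600 × 0.474 = 6920
Band 2: 4400 × 0.97 = 4268
Band 3: 7400 × 0.949 = 7023
Band 4: 14600 × 0.982 = 14337
Band 5: 14400 × 0.969 + 8500 × 0.676 = 13954 + 5746 = 19700
Net migration: Band 1 + 40 → 6960; Band 5 − 210 → 19490
Population now: 0–9=6960, 10–19=4268, 20–29=7023, 30–39=14337, 40+=19490
— Period 2 —
Births: 7023 × 0.474 = 3329
Band 2: 6960 × 0.97 = 6751
Band 3: 4268 × 0.949 = 4050
Band 4: 7023 × 0.982 = 6897
Band 5: 14337 × 0.969 + 19490 × 0.676 = 13893 + 13175 = 27068
Net migration: Band 1 + 40 → 3369; Band 5 − 210 → 26858
Population now: 0–9=3369, 10–19=6751, 20–29=4050, 30–39=6897, 40+=26858
Dependents (band 0–9 + band 40+) = 3369 + 26858 = 30227; working-age = 17698; ratio = 30227/17698 × 100 = 170.8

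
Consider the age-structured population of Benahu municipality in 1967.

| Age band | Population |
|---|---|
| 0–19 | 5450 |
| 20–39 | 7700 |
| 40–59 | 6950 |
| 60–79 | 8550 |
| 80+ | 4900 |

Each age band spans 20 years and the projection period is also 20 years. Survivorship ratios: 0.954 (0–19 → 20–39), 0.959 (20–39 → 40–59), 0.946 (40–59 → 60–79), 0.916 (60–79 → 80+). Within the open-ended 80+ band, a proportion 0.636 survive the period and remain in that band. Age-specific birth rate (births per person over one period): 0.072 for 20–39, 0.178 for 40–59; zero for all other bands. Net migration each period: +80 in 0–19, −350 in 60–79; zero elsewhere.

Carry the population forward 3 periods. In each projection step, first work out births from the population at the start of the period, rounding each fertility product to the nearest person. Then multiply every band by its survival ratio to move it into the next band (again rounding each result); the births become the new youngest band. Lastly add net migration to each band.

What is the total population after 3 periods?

22996

Period 1:
Births: 7700 × 0.072 = 554  |  6950 × 0.178 = 1237 → 1791
20–39: 5450 × 0.954 = 5199
40–59: 7700 × 0.959 = 7384
60–79: 6950 × 0.946 = 6575
80+: 8550 × 0.916 + 4900 × 0.636 = 7832 + 3116 = 10948
Net migration: 0–19 + 80 → 1871; 60–79 − 350 → 6225
Population now: 0–19=1871, 20–39=5199, 40–59=7384, 60–79=6225, 80+=10948
Period 2:
Births: 5199 × 0.072 = 374  |  7384 × 0.178 = 1314 → 1688
20–39: 1871 × 0.954 = 1785
40–59: 5199 × 0.959 = 4986
60–79: 7384 × 0.946 = 6985
80+: 6225 × 0.916 + 10948 × 0.636 = 5702 + 6963 = 12665
Net migration: 0–19 + 80 → 1768; 60–79 − 350 → 6635
Population now: 0–19=1768, 20–39=1785, 40–59=4986, 60–79=6635, 80+=12665
Period 3:
Births: 1785 × 0.072 = 129  |  4986 × 0.178 = 888 → 1017
20–39: 1768 × 0.954 = 1687
40–59: 1785 × 0.959 = 1712
60–79: 4986 × 0.946 = 4717
80+: 6635 × 0.916 + 12665 × 0.636 = 6078 + 8055 = 14133
Net migration: 0–19 + 80 → 1097; 60–79 − 350 → 4367
Population now: 0–19=1097, 20–39=1687, 40–59=1712, 60–79=4367, 80+=14133
Total after period 3: 1097 + 1687 + 1712 + 4367 + 14133 = 22996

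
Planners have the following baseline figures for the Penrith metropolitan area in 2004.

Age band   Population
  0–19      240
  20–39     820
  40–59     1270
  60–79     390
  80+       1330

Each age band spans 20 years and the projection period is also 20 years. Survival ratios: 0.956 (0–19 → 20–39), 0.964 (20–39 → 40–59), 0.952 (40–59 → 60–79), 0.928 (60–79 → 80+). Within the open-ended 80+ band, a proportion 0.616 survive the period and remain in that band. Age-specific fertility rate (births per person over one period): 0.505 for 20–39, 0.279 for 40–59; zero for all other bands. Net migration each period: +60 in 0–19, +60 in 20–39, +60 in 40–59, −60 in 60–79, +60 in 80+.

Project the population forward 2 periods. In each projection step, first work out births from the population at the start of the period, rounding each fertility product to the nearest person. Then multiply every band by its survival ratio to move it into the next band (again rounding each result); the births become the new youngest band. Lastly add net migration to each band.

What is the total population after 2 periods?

4273

(Groups numbered youngest = 1 to oldest = 5.)
After projecting period 1:
Births: 820 * 0.505 = 414 ; 1270 * 0.279 = 354 → 768
Group 2: 240 * 0.956 = 229
Group 3: 820 * 0.964 = 790
Group 4: 1270 * 0.952 = 1209
Group 5: 390 * 0.928 + 1330 * 0.616 = 362 + 819 = 1181
Net migration: Group 1 + 60 → 828; Group 2 + 60 → 289; Group 3 + 60 → 850; Group 4 − 60 → 1149; Group 5 + 60 → 1241
Population now: 0–19=828, 20–39=289, 40–59=850, 60–79=1149, 80+=1241
After projecting period 2:
Births: 289 * 0.505 = 146 ; 850 * 0.279 = 237 → 383
Group 2: 828 * 0.956 = 792
Group 3: 289 * 0.964 = 279
Group 4: 850 * 0.952 = 809
Group 5: 1149 * 0.928 + 1241 * 0.616 = 1066 + 764 = 1830
Net migration: Group 1 + 60 → 443; Group 2 + 60 → 852; Group 3 + 60 → 339; Group 4 − 60 → 749; Group 5 + 60 → 1890
Population now: 0–19=443, 20–39=852, 40–59=339, 60–79=749, 80+=1890
Total after period 2: 443 + 852 + 339 + 749 + 1890 = 4273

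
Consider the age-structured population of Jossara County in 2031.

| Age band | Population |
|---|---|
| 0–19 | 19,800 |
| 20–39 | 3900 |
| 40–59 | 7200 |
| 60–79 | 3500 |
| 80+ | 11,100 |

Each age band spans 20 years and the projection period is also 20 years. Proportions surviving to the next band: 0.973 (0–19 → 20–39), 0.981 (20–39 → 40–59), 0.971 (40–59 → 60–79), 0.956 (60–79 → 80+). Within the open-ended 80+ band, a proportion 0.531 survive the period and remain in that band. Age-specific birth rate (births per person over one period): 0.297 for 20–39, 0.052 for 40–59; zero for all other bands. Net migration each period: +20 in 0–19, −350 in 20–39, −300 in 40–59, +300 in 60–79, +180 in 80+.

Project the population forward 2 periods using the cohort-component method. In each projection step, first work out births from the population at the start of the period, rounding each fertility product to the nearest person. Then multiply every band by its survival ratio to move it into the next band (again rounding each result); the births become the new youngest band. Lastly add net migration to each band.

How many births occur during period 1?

[period 1]
Births: 3900 × 0.297 = 1158, 7200 × 0.052 = 374 → total 1532
20–39: 19800 × 0.973 = 19265
40–59: 3900 × 0.981 = 3826
60–79: 7200 × 0.971 = 6991
80+: 3500 × 0.956 + 11100 × 0.531 = 3346 + 5894 = 9240
Net migration: 0–19 + 20 → 1552; 20–39 − 350 → 18915; 40–59 − 300 → 3526; 60–79 + 300 → 7291; 80+ + 180 → 9420
Population now: 0–19=1552, 20–39=18915, 40–59=3526, 60–79=7291, 80+=9420

1532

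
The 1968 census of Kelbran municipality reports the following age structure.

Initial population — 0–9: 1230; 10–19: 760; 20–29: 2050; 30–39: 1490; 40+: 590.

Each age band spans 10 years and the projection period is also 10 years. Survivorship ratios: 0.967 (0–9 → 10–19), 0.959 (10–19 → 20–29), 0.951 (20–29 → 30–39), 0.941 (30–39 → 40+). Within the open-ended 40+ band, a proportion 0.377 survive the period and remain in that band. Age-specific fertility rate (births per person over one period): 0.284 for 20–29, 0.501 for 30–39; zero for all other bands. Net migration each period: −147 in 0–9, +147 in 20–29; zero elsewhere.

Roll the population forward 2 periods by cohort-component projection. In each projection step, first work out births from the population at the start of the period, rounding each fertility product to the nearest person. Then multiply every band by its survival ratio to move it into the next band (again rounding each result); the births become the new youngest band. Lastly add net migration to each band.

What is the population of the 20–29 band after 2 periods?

After projecting period 1:
Births: 2050 × 0.284 = 582  |  1490 × 0.501 = 746 → 1328
10–19: 1230 × 0.967 = 1189
20–29: 760 × 0.959 = 729
30–39: 2050 × 0.951 = 1950
40+: 1490 × 0.941 + 590 × 0.377 = 1402 + 222 = 1624
Net migration: 0–9 − 147 → 1181; 20–29 + 147 → 876
Population now: 0–9=1181, 10–19=1189, 20–29=876, 30–39=1950, 40+=1624
After projecting period 2:
Births: 876 × 0.284 = 249  |  1950 × 0.501 = 977 → 1226
10–19: 1181 × 0.967 = 1142
20–29: 1189 × 0.959 = 1140
30–39: 876 × 0.951 = 833
40+: 1950 × 0.941 + 1624 × 0.377 = 1835 + 612 = 2447
Net migration: 0–9 − 147 → 1079; 20–29 + 147 → 1287
Population now: 0–9=1079, 10–19=1142, 20–29=1287, 30–39=833, 40+=2447

1287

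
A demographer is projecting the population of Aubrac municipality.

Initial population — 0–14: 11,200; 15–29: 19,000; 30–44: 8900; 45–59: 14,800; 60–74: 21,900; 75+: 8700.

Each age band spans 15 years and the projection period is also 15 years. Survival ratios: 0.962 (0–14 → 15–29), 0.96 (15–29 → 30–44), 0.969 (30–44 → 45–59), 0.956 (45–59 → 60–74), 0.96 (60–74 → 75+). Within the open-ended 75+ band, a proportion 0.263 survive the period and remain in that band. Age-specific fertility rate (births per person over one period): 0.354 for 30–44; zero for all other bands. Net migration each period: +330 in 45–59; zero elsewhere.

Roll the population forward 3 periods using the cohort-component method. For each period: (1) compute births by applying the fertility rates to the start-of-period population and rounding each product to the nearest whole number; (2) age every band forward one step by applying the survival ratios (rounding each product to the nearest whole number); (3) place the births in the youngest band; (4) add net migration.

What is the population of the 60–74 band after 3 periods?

17213

After projecting period 1:
Births: 8900 × 0.354 = 3151
15–29: 11200 × 0.962 = 10774
30–44: 19000 × 0.96 = 18240
45–59: 8900 × 0.969 = 8624
60–74: 14800 × 0.956 = 14149
75+: 21900 × 0.96 + 8700 × 0.263 = 21024 + 2288 = 23312
Net migration: 45–59 + 330 → 8954
→ [3151, 10774, 18240, 8954, 14149, 23312]
After projecting period 2:
Births: 18240 × 0.354 = 6457
15–29: 3151 × 0.962 = 3031
30–44: 10774 × 0.96 = 10343
45–59: 18240 × 0.969 = 17675
60–74: 8954 × 0.956 = 8560
75+: 14149 × 0.96 + 23312 × 0.263 = 13583 + 6131 = 19714
Net migration: 45–59 + 330 → 18005
→ [6457, 3031, 10343, 18005, 8560, 19714]
After projecting period 3:
Births: 10343 × 0.354 = 3661
15–29: 6457 × 0.962 = 6212
30–44: 3031 × 0.96 = 2910
45–59: 10343 × 0.969 = 10022
60–74: 18005 × 0.956 = 17213
75+: 8560 × 0.96 + 19714 × 0.263 = 8218 + 5185 = 13403
Net migration: 45–59 + 330 → 10352
→ [3661, 6212, 2910, 10352, 17213, 13403]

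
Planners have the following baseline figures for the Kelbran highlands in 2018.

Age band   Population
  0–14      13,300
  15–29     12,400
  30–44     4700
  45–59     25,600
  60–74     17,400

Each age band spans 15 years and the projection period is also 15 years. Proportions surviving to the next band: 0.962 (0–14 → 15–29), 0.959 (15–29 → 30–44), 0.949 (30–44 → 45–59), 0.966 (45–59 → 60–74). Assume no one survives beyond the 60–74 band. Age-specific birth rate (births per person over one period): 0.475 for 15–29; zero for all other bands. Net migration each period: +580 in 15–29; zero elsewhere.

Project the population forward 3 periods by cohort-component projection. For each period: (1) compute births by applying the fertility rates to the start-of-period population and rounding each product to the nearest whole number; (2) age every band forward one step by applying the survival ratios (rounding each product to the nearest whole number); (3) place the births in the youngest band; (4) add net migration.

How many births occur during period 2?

Call the bands 1 to 5, youngest first.
[period 1]
Births: 12400 × 0.475 = 5890
Band 2: 13300 × 0.962 = 12795
Band 3: 12400 × 0.959 = 11892
Band 4: 4700 × 0.949 = 4460
Band 5: 25600 × 0.966 = 24730
Net migration: Band 2 + 580 → 13375
End of period: [5890, 13375, 11892, 4460, 24730]
[period 2]
Births: 13375 × 0.475 = 6353
Band 2: 5890 × 0.962 = 5666
Band 3: 13375 × 0.959 = 12827
Band 4: 11892 × 0.949 = 11286
Band 5: 4460 × 0.966 = 4308
Net migration: Band 2 + 580 → 6246
End of period: [6353, 6246, 12827, 11286, 4308]

6353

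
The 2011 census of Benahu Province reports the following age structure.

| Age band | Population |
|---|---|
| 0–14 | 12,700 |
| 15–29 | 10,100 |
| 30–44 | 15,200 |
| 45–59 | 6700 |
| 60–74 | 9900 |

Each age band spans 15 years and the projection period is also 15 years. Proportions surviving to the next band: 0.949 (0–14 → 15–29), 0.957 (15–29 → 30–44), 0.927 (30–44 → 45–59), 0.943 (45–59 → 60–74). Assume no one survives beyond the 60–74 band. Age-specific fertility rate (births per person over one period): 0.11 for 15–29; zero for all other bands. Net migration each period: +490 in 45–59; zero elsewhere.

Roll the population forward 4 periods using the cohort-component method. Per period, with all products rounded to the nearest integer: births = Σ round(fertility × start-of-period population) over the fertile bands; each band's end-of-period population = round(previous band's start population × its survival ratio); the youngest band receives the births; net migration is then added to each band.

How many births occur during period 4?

Numbering the groups 1..5 from youngest to oldest:
Period 1:
Births: 10100 × 0.11 = 1111
Group 2: 12700 × 0.949 = 12052
Group 3: 10100 × 0.957 = 9666
Group 4: 15200 × 0.927 = 14090
Group 5: 6700 × 0.943 = 6318
Net migration: Group 4 + 490 → 14580
Population now: 0–14=1111, 15–29=12052, 30–44=9666, 45–59=14580, 60–74=6318
Period 2:
Births: 12052 × 0.11 = 1326
Group 2: 1111 × 0.949 = 1054
Group 3: 12052 × 0.957 = 11534
Group 4: 9666 × 0.927 = 8960
Group 5: 14580 × 0.943 = 13749
Net migration: Group 4 + 490 → 9450
Population now: 0–14=1326, 15–29=1054, 30–44=11534, 45–59=9450, 60–74=13749
Period 3:
Births: 1054 × 0.11 = 116
Group 2: 1326 × 0.949 = 1258
Group 3: 1054 × 0.957 = 1009
Group 4: 11534 × 0.927 = 10692
Group 5: 9450 × 0.943 = 8911
Net migration: Group 4 + 490 → 11182
Population now: 0–14=116, 15–29=1258, 30–44=1009, 45–59=11182, 60–74=8911
Period 4:
Births: 1258 × 0.11 = 138
Group 2: 116 × 0.949 = 110
Group 3: 1258 × 0.957 = 1204
Group 4: 1009 × 0.927 = 935
Group 5: 11182 × 0.943 = 10545
Net migration: Group 4 + 490 → 1425
Population now: 0–14=138, 15–29=110, 30–44=1204, 45–59=1425, 60–74=10545

138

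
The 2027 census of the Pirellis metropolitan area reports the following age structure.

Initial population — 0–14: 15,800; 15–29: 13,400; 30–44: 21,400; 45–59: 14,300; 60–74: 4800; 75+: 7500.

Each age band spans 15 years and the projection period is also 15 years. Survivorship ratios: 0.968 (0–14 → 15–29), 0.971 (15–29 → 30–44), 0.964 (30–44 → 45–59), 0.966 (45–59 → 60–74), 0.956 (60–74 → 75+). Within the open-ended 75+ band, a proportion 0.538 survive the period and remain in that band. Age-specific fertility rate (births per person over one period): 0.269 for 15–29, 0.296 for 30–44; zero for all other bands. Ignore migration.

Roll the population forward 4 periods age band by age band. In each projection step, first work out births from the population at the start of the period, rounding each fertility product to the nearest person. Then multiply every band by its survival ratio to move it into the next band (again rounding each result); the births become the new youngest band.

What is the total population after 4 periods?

Period 1:
Births: 13400 × 0.269 = 3605  |  21400 × 0.296 = 6334 ⇒ total 9939
15–29: 15800 × 0.968 = 15294
30–44: 13400 × 0.971 = 13011
45–59: 21400 × 0.964 = 20630
60–74: 14300 × 0.966 = 13814
75+: 4800 × 0.956 + 7500 × 0.538 = 4589 + 4035 = 8624
Population now: 0–14=9939, 15–29=15294, 30–44=13011, 45–59=20630, 60–74=13814, 75+=8624
Period 2:
Births: 15294 × 0.269 = 4114  |  13011 × 0.296 = 3851 ⇒ total 7965
15–29: 9939 × 0.968 = 9621
30–44: 15294 × 0.971 = 14850
45–59: 13011 × 0.964 = 12543
60–74: 20630 × 0.966 = 19929
75+: 13814 × 0.956 + 8624 × 0.538 = 13206 + 4640 = 17846
Population now: 0–14=7965, 15–29=9621, 30–44=14850, 45–59=12543, 60–74=19929, 75+=17846
Period 3:
Births: 9621 × 0.269 = 2588  |  14850 × 0.296 = 4396 ⇒ total 6984
15–29: 7965 × 0.968 = 7710
30–44: 9621 × 0.971 = 9342
45–59: 14850 × 0.964 = 14315
60–74: 12543 × 0.966 = 12117
75+: 19929 × 0.956 + 17846 × 0.538 = 19052 + 9601 = 28653
Population now: 0–14=6984, 15–29=7710, 30–44=9342, 45–59=14315, 60–74=12117, 75+=28653
Period 4:
Births: 7710 × 0.269 = 2074  |  9342 × 0.296 = 2765 ⇒ total 4839
15–29: 6984 × 0.968 = 6761
30–44: 7710 × 0.971 = 7486
45–59: 9342 × 0.964 = 9006
60–74: 14315 × 0.966 = 13828
75+: 12117 × 0.956 + 28653 × 0.538 = 11584 + 15415 = 26999
Population now: 0–14=4839, 15–29=6761, 30–44=7486, 45–59=9006, 60–74=13828, 75+=26999
Total after period 4: 4839 + 6761 + 7486 + 9006 + 13828 + 26999 = 68919

68919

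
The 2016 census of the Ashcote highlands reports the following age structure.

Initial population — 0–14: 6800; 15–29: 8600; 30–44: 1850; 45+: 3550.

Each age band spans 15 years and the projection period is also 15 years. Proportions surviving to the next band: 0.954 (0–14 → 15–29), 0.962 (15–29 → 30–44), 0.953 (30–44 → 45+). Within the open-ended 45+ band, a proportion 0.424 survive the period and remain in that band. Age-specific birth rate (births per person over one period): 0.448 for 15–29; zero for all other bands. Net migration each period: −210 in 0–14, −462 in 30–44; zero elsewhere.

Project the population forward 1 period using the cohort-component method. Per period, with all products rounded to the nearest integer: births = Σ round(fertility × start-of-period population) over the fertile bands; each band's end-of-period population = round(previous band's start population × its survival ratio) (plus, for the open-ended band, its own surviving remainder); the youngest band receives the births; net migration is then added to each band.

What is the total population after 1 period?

21209

[period 1]
Births: 8600 × 0.448 = 3853
15–29: 6800 × 0.954 = 6487
30–44: 8600 × 0.962 = 8273
45+: 1850 × 0.953 + 3550 × 0.424 = 1763 + 1505 = 3268
Net migration: 0–14 − 210 → 3643; 30–44 − 462 → 7811
→ [3643, 6487, 7811, 3268]
Total after period 1: 3643 + 6487 + 7811 + 3268 = 21209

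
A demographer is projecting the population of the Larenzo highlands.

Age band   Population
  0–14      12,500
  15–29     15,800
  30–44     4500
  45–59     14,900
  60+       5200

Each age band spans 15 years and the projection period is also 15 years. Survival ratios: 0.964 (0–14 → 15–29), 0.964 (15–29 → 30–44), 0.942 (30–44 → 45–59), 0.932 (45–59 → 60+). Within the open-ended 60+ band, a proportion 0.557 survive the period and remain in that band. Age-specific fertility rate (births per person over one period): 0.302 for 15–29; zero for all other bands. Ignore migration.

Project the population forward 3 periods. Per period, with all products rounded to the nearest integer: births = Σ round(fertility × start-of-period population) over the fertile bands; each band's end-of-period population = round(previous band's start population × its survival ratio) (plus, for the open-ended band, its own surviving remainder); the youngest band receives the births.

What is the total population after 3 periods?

— Period 1 —
Births: 15800 * 0.302 = 4772
15–29: 12500 * 0.964 = 12050
30–44: 15800 * 0.964 = 15231
45–59: 4500 * 0.942 = 4239
60+: 14900 * 0.932 + 5200 * 0.557 = 13887 + 2896 = 16783
Giving 4772 / 12050 / 15231 / 4239 / 16783.
— Period 2 —
Births: 12050 * 0.302 = 3639
15–29: 4772 * 0.964 = 4600
30–44: 12050 * 0.964 = 11616
45–59: 15231 * 0.942 = 14348
60+: 4239 * 0.932 + 16783 * 0.557 = 3951 + 9348 = 13299
Giving 3639 / 4600 / 11616 / 14348 / 13299.
— Period 3 —
Births: 4600 * 0.302 = 1389
15–29: 3639 * 0.964 = 3508
30–44: 4600 * 0.964 = 4434
45–59: 11616 * 0.942 = 10942
60+: 14348 * 0.932 + 13299 * 0.557 = 13372 + 7408 = 20780
Giving 1389 / 3508 / 4434 / 10942 / 20780.
Total after period 3: 1389 + 3508 + 4434 + 10942 + 20780 = 41053

41053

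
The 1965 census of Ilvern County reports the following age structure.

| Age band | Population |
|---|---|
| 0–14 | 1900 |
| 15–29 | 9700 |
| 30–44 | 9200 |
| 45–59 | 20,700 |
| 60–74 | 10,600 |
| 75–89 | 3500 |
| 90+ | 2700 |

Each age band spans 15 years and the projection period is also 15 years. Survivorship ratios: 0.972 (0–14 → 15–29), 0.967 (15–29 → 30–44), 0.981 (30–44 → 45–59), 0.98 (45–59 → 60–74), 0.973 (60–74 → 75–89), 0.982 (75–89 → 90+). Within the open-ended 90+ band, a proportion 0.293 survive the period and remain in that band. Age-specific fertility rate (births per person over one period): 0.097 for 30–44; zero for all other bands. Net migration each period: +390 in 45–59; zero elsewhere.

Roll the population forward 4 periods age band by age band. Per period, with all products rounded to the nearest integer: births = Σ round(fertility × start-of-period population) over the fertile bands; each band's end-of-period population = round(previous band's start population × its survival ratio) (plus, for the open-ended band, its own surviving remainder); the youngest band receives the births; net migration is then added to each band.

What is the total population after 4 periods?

Period 1.
Births: 9200 * 0.097 = 892
15–29: 1900 * 0.972 = 1847
30–44: 9700 * 0.967 = 9380
45–59: 9200 * 0.981 = 9025
60–74: 20700 * 0.98 = 20286
75–89: 10600 * 0.973 = 10314
90+: 3500 * 0.982 + 2700 * 0.293 = 3437 + 791 = 4228
Net migration: 45–59 + 390 → 9415
→ [892, 1847, 9380, 9415, 20286, 10314, 4228]
Period 2.
Births: 9380 * 0.097 = 910
15–29: 892 * 0.972 = 867
30–44: 1847 * 0.967 = 1786
45–59: 9380 * 0.981 = 9202
60–74: 9415 * 0.98 = 9227
75–89: 20286 * 0.973 = 19738
90+: 10314 * 0.982 + 4228 * 0.293 = 10128 + 1239 = 11367
Net migration: 45–59 + 390 → 9592
→ [910, 867, 1786, 9592, 9227, 19738, 11367]
Period 3.
Births: 1786 * 0.097 = 173
15–29: 910 * 0.972 = 885
30–44: 867 * 0.967 = 838
45–59: 1786 * 0.981 = 1752
60–74: 9592 * 0.98 = 9400
75–89: 9227 * 0.973 = 8978
90+: 19738 * 0.982 + 11367 * 0.293 = 19383 + 3331 = 22714
Net migration: 45–59 + 390 → 2142
→ [173, 885, 838, 2142, 9400, 8978, 22714]
Period 4.
Births: 838 * 0.097 = 81
15–29: 173 * 0.972 = 168
30–44: 885 * 0.967 = 856
45–59: 838 * 0.981 = 822
60–74: 2142 * 0.98 = 2099
75–89: 9400 * 0.973 = 9146
90+: 8978 * 0.982 + 22714 * 0.293 = 8816 + 6655 = 15471
Net migration: 45–59 + 390 → 1212
→ [81, 168, 856, 1212, 2099, 9146, 15471]
Total after period 4: 81 + 168 + 856 + 1212 + 2099 + 9146 + 15471 = 29033

29033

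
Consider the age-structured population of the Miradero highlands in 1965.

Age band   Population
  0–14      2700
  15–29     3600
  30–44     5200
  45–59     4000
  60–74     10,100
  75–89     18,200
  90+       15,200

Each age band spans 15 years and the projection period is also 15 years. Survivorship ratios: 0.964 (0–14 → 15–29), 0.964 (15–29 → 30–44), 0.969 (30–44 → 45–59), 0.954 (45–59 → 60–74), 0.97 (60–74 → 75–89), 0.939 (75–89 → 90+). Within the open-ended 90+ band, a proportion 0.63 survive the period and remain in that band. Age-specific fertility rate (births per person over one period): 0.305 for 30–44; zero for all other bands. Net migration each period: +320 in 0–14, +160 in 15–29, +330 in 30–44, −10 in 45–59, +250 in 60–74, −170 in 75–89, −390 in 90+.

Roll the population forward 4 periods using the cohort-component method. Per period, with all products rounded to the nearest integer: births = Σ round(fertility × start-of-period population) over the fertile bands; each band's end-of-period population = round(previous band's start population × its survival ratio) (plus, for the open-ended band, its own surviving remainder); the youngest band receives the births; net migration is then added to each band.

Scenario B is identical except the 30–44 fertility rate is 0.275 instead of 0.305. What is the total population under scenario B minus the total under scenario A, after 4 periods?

-439

Numbering the bands 1..7 from youngest to oldest:
— Period 1 —
Births: 5200 × 0.305 = 1586
Band 2: 2700 × 0.964 = 2603
Band 3: 3600 × 0.964 = 3470
Band 4: 5200 × 0.969 = 5039
Band 5: 4000 × 0.954 = 3816
Band 6: 10100 × 0.97 = 9797
Band 7: 18200 × 0.939 + 15200 × 0.63 = 17090 + 9576 = 26666
Net migration: Band 1 + 320 → 1906; Band 2 + 160 → 2763; Band 3 + 330 → 3800; Band 4 − 10 → 5029; Band 5 + 250 → 4066; Band 6 − 170 → 9627; Band 7 − 390 → 26276
Giving 1906 / 2763 / 3800 / 5029 / 4066 / 9627 / 26276.
— Period 2 —
Births: 3800 × 0.305 = 1159
Band 2: 1906 × 0.964 = 1837
Band 3: 2763 × 0.964 = 2664
Band 4: 3800 × 0.969 = 3682
Band 5: 5029 × 0.954 = 4798
Band 6: 4066 × 0.97 = 3944
Band 7: 9627 × 0.939 + 26276 × 0.63 = 9040 + 16554 = 25594
Net migration: Band 1 + 320 → 1479; Band 2 + 160 → 1997; Band 3 + 330 → 2994; Band 4 − 10 → 3672; Band 5 + 250 → 5048; Band 6 − 170 → 3774; Band 7 − 390 → 25204
Giving 1479 / 1997 / 2994 / 3672 / 5048 / 3774 / 25204.
— Period 3 —
Births: 2994 × 0.305 = 913
Band 2: 1479 × 0.964 = 1426
Band 3: 1997 × 0.964 = 1925
Band 4: 2994 × 0.969 = 2901
Band 5: 3672 × 0.954 = 3503
Band 6: 5048 × 0.97 = 4897
Band 7: 3774 × 0.939 + 25204 × 0.63 = 3544 + 15879 = 19423
Net migration: Band 1 + 320 → 1233; Band 2 + 160 → 1586; Band 3 + 330 → 2255; Band 4 − 10 → 2891; Band 5 + 250 → 3753; Band 6 − 170 → 4727; Band 7 − 390 → 19033
Giving 1233 / 1586 / 2255 / 2891 / 3753 / 4727 / 19033.
— Period 4 —
Births: 2255 × 0.305 = 688
Band 2: 1233 × 0.964 = 1189
Band 3: 1586 × 0.964 = 1529
Band 4: 2255 × 0.969 = 2185
Band 5: 2891 × 0.954 = 2758
Band 6: 3753 × 0.97 = 3640
Band 7: 4727 × 0.939 + 19033 × 0.63 = 4439 + 11991 = 16430
Net migration: Band 1 + 320 → 1008; Band 2 + 160 → 1349; Band 3 + 330 → 1859; Band 4 − 10 → 2175; Band 5 + 250 → 3008; Band 6 − 170 → 3470; Band 7 − 390 → 16040
Giving 1008 / 1349 / 1859 / 2175 / 3008 / 3470 / 16040.
Scenario A total after 4 periods: 28909
Scenario B projection —
— Period 1 —
Births: 5200 × 0.275 = 1430
Band 2: 2700 × 0.964 = 2603
Band 3: 3600 × 0.964 = 3470
Band 4: 5200 × 0.969 = 5039
Band 5: 4000 × 0.954 = 3816
Band 6: 10100 × 0.97 = 9797
Band 7: 18200 × 0.939 + 15200 × 0.63 = 17090 + 9576 = 26666
Net migration: Band 1 + 320 → 1750; Band 2 + 160 → 2763; Band 3 + 330 → 3800; Band 4 − 10 → 5029; Band 5 + 250 → 4066; Band 6 − 170 → 9627; Band 7 − 390 → 26276
Giving 1750 / 2763 / 3800 / 5029 / 4066 / 9627 / 26276.
— Period 2 —
Births: 3800 × 0.275 = 1045
Band 2: 1750 × 0.964 = 1687
Band 3: 2763 × 0.964 = 2664
Band 4: 3800 × 0.969 = 3682
Band 5: 5029 × 0.954 = 4798
Band 6: 4066 × 0.97 = 3944
Band 7: 9627 × 0.939 + 26276 × 0.63 = 9040 + 16554 = 25594
Net migration: Band 1 + 320 → 1365; Band 2 + 160 → 1847; Band 3 + 330 → 2994; Band 4 − 10 → 3672; Band 5 + 250 → 5048; Band 6 − 170 → 3774; Band 7 − 390 → 25204
Giving 1365 / 1847 / 2994 / 3672 / 5048 / 3774 / 25204.
— Period 3 —
Births: 2994 × 0.275 = 823
Band 2: 1365 × 0.964 = 1316
Band 3: 1847 × 0.964 = 1781
Band 4: 2994 × 0.969 = 2901
Band 5: 3672 × 0.954 = 3503
Band 6: 5048 × 0.97 = 4897
Band 7: 3774 × 0.939 + 25204 × 0.63 = 3544 + 15879 = 19423
Net migration: Band 1 + 320 → 1143; Band 2 + 160 → 1476; Band 3 + 330 → 2111; Band 4 − 10 → 2891; Band 5 + 250 → 3753; Band 6 − 170 → 4727; Band 7 − 390 → 19033
Giving 1143 / 1476 / 2111 / 2891 / 3753 / 4727 / 19033.
— Period 4 —
Births: 2111 × 0.275 = 581
Band 2: 1143 × 0.964 = 1102
Band 3: 1476 × 0.964 = 1423
Band 4: 2111 × 0.969 = 2046
Band 5: 2891 × 0.954 = 2758
Band 6: 3753 × 0.97 = 3640
Band 7: 4727 × 0.939 + 19033 × 0.63 = 4439 + 11991 = 16430
Net migration: Band 1 + 320 → 901; Band 2 + 160 → 1262; Band 3 + 330 → 1753; Band 4 − 10 → 2036; Band 5 + 250 → 3008; Band 6 − 170 → 3470; Band 7 − 390 → 16040
Giving 901 / 1262 / 1753 / 2036 / 3008 / 3470 / 16040.
Scenario B total after 4 periods: 28470
Difference B − A = 28470 − 28909 = -439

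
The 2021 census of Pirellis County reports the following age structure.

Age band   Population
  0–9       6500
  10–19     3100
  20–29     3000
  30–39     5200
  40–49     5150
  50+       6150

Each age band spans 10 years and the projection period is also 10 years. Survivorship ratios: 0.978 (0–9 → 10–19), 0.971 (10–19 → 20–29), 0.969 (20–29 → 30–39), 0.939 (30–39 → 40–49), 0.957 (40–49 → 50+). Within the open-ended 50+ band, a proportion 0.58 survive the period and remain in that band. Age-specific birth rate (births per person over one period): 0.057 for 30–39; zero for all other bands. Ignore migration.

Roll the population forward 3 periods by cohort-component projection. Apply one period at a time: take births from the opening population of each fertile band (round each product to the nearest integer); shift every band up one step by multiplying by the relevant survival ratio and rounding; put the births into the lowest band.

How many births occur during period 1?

296

Numbering the groups 1..6 from youngest to oldest:
Period 1.
Births: 5200 × 0.057 = 296
Group 2: 6500 × 0.978 = 6357
Group 3: 3100 × 0.971 = 3010
Group 4: 3000 × 0.969 = 2907
Group 5: 5200 × 0.939 = 4883
Group 6: 5150 × 0.957 + 6150 × 0.58 = 4929 + 3567 = 8496
→ [296, 6357, 3010, 2907, 4883, 8496]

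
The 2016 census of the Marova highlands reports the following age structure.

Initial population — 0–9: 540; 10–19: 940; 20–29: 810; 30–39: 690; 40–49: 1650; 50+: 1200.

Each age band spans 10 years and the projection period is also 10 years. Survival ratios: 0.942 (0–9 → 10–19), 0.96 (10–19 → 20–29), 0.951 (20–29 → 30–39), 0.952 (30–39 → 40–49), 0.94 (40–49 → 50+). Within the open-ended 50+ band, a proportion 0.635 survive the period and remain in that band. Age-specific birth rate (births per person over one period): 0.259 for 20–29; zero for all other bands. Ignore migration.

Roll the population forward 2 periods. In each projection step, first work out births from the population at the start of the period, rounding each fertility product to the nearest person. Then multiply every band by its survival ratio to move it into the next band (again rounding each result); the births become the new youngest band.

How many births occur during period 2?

Let group 1 be 0–9 through group 6 = 50+.
Period 1.
Births: 810 * 0.259 = 210
Group 2: 540 * 0.942 = 509
Group 3: 940 * 0.96 = 902
Group 4: 810 * 0.951 = 770
Group 5: 690 * 0.952 = 657
Group 6: 1650 * 0.94 + 1200 * 0.635 = 1551 + 762 = 2313
End of period: [210, 509, 902, 770, 657, 2313]
Period 2.
Births: 902 * 0.259 = 234
Group 2: 210 * 0.942 = 198
Group 3: 509 * 0.96 = 489
Group 4: 902 * 0.951 = 858
Group 5: 770 * 0.952 = 733
Group 6: 657 * 0.94 + 2313 * 0.635 = 618 + 1469 = 2087
End of period: [234, 198, 489, 858, 733, 2087]

234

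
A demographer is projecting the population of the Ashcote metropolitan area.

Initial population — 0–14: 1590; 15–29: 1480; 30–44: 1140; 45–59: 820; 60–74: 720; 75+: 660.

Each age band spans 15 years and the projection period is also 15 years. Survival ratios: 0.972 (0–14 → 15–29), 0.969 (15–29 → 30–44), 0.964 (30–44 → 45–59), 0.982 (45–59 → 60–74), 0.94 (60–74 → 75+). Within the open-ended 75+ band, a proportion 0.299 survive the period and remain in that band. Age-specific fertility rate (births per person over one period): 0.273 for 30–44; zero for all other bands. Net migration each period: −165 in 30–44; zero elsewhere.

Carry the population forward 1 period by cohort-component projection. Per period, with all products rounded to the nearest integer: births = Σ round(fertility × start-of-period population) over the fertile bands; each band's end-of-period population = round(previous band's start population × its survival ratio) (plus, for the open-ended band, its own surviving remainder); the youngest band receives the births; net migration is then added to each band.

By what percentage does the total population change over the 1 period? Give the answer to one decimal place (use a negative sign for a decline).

-7.9

[period 1]
Births: 1140 * 0.273 = 311
15–29: 1590 * 0.972 = 1545
30–44: 1480 * 0.969 = 1434
45–59: 1140 * 0.964 = 1099
60–74: 820 * 0.982 = 805
75+: 720 * 0.94 + 660 * 0.299 = 677 + 197 = 874
Net migration: 30–44 − 165 → 1269
Giving 311 / 1545 / 1269 / 1099 / 805 / 874.
Total: 6410 → 5903; change = -507; percentage change = -7.9%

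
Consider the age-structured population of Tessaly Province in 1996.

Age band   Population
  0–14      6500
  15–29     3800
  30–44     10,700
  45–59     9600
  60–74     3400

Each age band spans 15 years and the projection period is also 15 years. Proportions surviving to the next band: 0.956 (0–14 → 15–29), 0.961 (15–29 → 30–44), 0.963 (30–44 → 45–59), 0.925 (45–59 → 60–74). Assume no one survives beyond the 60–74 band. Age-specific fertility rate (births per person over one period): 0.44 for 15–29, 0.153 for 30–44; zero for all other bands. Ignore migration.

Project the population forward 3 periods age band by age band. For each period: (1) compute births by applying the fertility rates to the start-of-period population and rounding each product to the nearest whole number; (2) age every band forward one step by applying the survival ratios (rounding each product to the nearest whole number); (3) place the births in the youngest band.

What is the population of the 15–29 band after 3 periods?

3148

Call the bands 1 to 5, youngest first.
— Period 1 —
Births: 3800 × 0.44 = 1672, 10700 × 0.153 = 1637 → 3309
Band 2: 6500 × 0.956 = 6214
Band 3: 3800 × 0.961 = 3652
Band 4: 10700 × 0.963 = 10304
Band 5: 9600 × 0.925 = 8880
Giving 3309 / 6214 / 3652 / 10304 / 8880.
— Period 2 —
Births: 6214 × 0.44 = 2734, 3652 × 0.153 = 559 → 3293
Band 2: 3309 × 0.956 = 3163
Band 3: 6214 × 0.961 = 5972
Band 4: 3652 × 0.963 = 3517
Band 5: 10304 × 0.925 = 9531
Giving 3293 / 3163 / 5972 / 3517 / 9531.
— Period 3 —
Births: 3163 × 0.44 = 1392, 5972 × 0.153 = 914 → 2306
Band 2: 3293 × 0.956 = 3148
Band 3: 3163 × 0.961 = 3040
Band 4: 5972 × 0.963 = 5751
Band 5: 3517 × 0.925 = 3253
Giving 2306 / 3148 / 3040 / 5751 / 3253.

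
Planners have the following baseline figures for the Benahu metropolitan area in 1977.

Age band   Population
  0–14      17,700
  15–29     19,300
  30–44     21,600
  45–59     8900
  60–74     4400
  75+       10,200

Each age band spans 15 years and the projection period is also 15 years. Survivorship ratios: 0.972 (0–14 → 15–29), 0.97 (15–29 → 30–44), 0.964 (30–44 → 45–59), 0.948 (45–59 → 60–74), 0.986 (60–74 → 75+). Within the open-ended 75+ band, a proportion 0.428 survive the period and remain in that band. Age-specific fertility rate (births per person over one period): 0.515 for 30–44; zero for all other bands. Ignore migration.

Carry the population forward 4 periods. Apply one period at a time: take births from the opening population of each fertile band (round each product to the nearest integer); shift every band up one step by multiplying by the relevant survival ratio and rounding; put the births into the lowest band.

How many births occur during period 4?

Let group 1 be 0–14 through group 6 = 75+.
— Period 1 —
Births: 21600 × 0.515 = 11124
Group 2: 17700 × 0.972 = 17204
Group 3: 19300 × 0.97 = 18721
Group 4: 21600 × 0.964 = 20822
Group 5: 8900 × 0.948 = 8437
Group 6: 4400 × 0.986 + 10200 × 0.428 = 4338 + 4366 = 8704
End of period: [11124, 17204, 18721, 20822, 8437, 8704]
— Period 2 —
Births: 18721 × 0.515 = 9641
Group 2: 11124 × 0.972 = 10813
Group 3: 17204 × 0.97 = 16688
Group 4: 18721 × 0.964 = 18047
Group 5: 20822 × 0.948 = 19739
Group 6: 8437 × 0.986 + 8704 × 0.428 = 8319 + 3725 = 12044
End of period: [9641, 10813, 16688, 18047, 19739, 12044]
— Period 3 —
Births: 16688 × 0.515 = 8594
Group 2: 9641 × 0.972 = 9371
Group 3: 10813 × 0.97 = 10489
Group 4: 16688 × 0.964 = 16087
Group 5: 18047 × 0.948 = 17109
Group 6: 19739 × 0.986 + 12044 × 0.428 = 19463 + 5155 = 24618
End of period: [8594, 9371, 10489, 16087, 17109, 24618]
— Period 4 —
Births: 10489 × 0.515 = 5402
Group 2: 8594 × 0.972 = 8353
Group 3: 9371 × 0.97 = 9090
Group 4: 10489 × 0.964 = 10111
Group 5: 16087 × 0.948 = 15250
Group 6: 17109 × 0.986 + 24618 × 0.428 = 16869 + 10537 = 27406
End of period: [5402, 8353, 9090, 10111, 15250, 27406]

5402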